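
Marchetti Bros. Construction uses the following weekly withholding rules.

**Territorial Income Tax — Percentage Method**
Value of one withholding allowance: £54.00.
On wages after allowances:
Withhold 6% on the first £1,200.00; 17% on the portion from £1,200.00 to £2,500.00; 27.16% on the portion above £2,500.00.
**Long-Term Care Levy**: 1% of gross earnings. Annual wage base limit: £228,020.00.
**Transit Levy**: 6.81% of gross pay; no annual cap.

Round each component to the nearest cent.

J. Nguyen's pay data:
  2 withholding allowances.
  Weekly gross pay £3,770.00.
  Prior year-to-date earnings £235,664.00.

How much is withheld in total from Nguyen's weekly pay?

Territorial Income Tax: taxable = £3,770.00 − 2×£54.00 = £3,662.00
  £293.00 + 27.16% × (£3,662.00 − £2,500.00) = £293.00 + 27.16% × £1,162.00 = £608.60
Long-Term Care Levy: YTD £235,664.00 ≥ cap £228,020.00 → £0.00
Transit Levy: 6.81% × £3,770.00 = £256.74
Total: £608.60 + £0.00 + £256.74 = £865.34

£865.34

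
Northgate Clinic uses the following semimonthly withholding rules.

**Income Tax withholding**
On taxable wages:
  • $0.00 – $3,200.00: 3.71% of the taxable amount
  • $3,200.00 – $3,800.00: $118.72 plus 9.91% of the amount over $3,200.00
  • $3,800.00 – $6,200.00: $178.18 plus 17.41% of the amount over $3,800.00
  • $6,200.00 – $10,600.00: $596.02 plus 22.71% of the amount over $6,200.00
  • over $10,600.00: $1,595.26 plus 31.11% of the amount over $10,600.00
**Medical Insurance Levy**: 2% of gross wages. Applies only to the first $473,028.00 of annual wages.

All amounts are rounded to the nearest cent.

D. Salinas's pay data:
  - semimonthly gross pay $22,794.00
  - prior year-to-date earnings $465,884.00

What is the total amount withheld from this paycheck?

Income Tax: taxable = $22,794.00
  $1,595.26 + 31.11% × ($22,794.00 − $10,600.00) = $1,595.26 + 31.11% × $12,194.00 = $5,388.81
Medical Insurance Levy: cap $473,028.00 − YTD $465,884.00 = $7,144.00 subject; 2% × $7,144.00 = $142.88
Total: $5,388.81 + $142.88 = $5,531.69

$5,531.69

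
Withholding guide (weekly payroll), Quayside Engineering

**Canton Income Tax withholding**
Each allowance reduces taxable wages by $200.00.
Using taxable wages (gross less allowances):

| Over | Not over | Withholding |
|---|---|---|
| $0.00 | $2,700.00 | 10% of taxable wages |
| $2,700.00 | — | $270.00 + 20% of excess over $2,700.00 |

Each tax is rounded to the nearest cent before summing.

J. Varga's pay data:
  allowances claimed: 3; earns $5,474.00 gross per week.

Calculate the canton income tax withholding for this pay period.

Canton Income Tax: taxable = $5,474.00 − 3×$200.00 = $4,874.00
  $270.00 + 20% × ($4,874.00 − $2,700.00) = $270.00 + 20% × $2,174.00 = $704.80

$704.80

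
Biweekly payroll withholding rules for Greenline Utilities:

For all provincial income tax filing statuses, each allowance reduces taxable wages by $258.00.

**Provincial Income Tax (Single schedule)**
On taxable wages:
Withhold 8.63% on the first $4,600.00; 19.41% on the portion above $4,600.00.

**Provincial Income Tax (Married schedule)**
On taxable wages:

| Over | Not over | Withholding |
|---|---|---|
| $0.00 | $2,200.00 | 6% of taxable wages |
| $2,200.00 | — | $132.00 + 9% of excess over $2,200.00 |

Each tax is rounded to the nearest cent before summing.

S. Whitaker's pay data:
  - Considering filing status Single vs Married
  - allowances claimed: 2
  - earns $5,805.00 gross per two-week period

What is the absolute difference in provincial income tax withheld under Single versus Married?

$120.70

Provincial Income Tax (Single): taxable = $5,805.00 − 2×$258.00 = $5,289.00
  $396.98 + 19.41% × ($5,289.00 − $4,600.00) = $396.98 + 19.41% × $689.00 = $530.71
Provincial Income Tax (Married): taxable = $5,805.00 − 2×$258.00 = $5,289.00
  $132.00 + 9% × ($5,289.00 − $2,200.00) = $132.00 + 9% × $3,089.00 = $410.01
Difference: |$530.71 − $410.01| = $120.70 (higher under Single)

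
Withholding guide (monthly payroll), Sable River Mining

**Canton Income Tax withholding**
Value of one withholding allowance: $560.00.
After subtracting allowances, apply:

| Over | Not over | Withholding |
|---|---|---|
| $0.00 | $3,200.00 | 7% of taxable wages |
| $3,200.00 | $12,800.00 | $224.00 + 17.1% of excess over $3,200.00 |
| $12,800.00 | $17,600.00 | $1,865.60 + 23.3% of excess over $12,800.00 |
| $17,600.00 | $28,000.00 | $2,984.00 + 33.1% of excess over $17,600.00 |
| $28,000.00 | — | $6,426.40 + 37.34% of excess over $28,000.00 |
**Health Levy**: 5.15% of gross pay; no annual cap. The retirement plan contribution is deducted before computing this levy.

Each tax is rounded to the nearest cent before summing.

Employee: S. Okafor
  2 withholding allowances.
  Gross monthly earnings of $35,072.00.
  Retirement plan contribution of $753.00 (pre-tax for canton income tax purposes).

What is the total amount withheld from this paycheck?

Canton Income Tax: taxable = $35,072.00 − $753.00 − 2×$560.00 = $33,199.00
  $6,426.40 + 37.34% × ($33,199.00 − $28,000.00) = $6,426.40 + 37.34% × $5,199.00 = $8,367.71
Health Levy: 5.15% × $34,319.00 = $1,767.43
Total: $8,367.71 + $1,767.43 = $10,135.14

$10,135.14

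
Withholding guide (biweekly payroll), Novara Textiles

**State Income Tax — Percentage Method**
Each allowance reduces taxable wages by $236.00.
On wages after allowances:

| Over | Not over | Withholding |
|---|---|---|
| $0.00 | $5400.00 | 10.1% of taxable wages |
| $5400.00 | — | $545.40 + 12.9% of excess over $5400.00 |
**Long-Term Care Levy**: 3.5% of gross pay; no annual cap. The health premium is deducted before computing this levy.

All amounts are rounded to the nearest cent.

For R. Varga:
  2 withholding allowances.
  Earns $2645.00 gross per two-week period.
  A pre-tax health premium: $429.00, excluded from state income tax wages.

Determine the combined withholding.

State Income Tax: taxable = $2645.00 − $429.00 − 2×$236.00 = $1744.00
  10.1% × $1744.00 = $176.14
Long-Term Care Levy: 3.5% × $2216.00 = $77.56
Total: $176.14 + $77.56 = $253.70

$253.70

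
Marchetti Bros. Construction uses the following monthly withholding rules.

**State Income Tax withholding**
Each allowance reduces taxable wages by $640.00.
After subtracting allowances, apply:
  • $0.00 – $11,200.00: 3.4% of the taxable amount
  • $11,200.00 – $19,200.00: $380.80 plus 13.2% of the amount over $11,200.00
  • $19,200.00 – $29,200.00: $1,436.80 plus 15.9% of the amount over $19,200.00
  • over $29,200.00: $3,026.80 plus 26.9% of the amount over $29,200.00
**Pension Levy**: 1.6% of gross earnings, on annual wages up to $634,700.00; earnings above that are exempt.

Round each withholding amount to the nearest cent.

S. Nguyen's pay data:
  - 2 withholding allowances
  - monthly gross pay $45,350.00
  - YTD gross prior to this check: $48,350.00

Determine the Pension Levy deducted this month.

Pension Levy: 1.6% × $45,350.00 = $725.60

$725.60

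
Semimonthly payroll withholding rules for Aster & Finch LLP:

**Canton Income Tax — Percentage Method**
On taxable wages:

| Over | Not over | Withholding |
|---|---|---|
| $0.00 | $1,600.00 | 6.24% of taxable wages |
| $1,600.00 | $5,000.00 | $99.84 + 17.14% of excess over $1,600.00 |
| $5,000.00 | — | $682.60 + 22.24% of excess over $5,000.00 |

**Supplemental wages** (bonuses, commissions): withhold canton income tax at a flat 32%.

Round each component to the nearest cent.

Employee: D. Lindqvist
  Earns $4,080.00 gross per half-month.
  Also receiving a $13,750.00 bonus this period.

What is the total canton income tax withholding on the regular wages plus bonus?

Canton Income Tax: taxable = $4,080.00
  $99.84 + 17.14% × ($4,080.00 − $1,600.00) = $99.84 + 17.14% × $2,480.00 = $524.91
Supplemental (32% flat on bonus): 32% × $13,750.00 = $4,400.00
Total canton income tax: $524.91 + $4,400.00 = $4,924.91

$4,924.91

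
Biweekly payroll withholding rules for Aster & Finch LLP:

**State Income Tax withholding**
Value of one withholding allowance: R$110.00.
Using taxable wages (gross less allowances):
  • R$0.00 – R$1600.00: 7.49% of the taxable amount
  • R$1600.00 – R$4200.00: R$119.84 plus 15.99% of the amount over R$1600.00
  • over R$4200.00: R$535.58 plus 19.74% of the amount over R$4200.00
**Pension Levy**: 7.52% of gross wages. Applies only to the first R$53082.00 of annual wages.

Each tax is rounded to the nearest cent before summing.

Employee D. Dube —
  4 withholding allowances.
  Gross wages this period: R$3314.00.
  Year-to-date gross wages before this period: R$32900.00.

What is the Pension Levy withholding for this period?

R$249.21

Pension Levy: 7.52% × R$3314.00 = R$249.21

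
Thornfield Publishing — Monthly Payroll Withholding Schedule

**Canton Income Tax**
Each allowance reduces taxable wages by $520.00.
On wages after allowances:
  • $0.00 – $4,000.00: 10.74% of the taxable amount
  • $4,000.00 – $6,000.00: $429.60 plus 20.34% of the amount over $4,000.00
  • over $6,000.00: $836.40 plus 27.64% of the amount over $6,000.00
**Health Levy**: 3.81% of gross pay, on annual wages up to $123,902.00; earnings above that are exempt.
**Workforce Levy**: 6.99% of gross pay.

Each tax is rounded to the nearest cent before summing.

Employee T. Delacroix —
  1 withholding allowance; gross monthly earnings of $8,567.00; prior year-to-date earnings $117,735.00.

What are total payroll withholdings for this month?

$2,235.98

Canton Income Tax: taxable = $8,567.00 − 1×$520.00 = $8,047.00
  $836.40 + 27.64% × ($8,047.00 − $6,000.00) = $836.40 + 27.64% × $2,047.00 = $1,402.19
Health Levy: cap $123,902.00 − YTD $117,735.00 = $6,167.00 subject; 3.81% × $6,167.00 = $234.96
Workforce Levy: 6.99% × $8,567.00 = $598.83
Total: $1,402.19 + $234.96 + $598.83 = $2,235.98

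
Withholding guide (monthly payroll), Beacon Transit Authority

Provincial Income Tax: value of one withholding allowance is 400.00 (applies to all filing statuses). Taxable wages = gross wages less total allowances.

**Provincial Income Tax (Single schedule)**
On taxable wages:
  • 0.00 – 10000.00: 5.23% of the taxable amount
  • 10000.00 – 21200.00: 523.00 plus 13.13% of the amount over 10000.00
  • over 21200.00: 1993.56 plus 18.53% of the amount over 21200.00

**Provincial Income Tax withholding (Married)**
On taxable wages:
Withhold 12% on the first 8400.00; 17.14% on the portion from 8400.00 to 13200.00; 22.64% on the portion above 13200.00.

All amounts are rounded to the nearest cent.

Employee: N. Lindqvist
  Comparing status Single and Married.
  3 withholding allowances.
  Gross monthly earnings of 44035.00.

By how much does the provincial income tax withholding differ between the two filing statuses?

2537.55

Provincial Income Tax (Single): taxable = 44035.00 − 3×400.00 = 42835.00
  1993.56 + 18.53% × (42835.00 − 21200.00) = 1993.56 + 18.53% × 21635.00 = 6002.53
Provincial Income Tax (Married): taxable = 44035.00 − 3×400.00 = 42835.00
  1830.72 + 22.64% × (42835.00 − 13200.00) = 1830.72 + 22.64% × 29635.00 = 8540.08
Difference: |6002.53 − 8540.08| = 2537.55 (higher under Married)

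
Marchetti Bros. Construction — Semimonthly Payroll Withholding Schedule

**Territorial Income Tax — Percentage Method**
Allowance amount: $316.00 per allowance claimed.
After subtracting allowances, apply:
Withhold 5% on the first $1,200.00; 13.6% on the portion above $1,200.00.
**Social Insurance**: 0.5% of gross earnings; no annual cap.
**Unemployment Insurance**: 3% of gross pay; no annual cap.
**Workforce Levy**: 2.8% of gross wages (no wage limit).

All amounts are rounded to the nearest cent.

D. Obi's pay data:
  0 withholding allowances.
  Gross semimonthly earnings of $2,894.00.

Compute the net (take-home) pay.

Territorial Income Tax: taxable = $2,894.00
  $60.00 + 13.6% × ($2,894.00 − $1,200.00) = $60.00 + 13.6% × $1,694.00 = $290.38
Social Insurance: 0.5% × $2,894.00 = $14.47
Unemployment Insurance: 3% × $2,894.00 = $86.82
Workforce Levy: 2.8% × $2,894.00 = $81.03
Total withheld: $290.38 + $14.47 + $86.82 + $81.03 = $472.70
Net pay: $2,894.00 − $472.70 = $2,421.30

$2,421.30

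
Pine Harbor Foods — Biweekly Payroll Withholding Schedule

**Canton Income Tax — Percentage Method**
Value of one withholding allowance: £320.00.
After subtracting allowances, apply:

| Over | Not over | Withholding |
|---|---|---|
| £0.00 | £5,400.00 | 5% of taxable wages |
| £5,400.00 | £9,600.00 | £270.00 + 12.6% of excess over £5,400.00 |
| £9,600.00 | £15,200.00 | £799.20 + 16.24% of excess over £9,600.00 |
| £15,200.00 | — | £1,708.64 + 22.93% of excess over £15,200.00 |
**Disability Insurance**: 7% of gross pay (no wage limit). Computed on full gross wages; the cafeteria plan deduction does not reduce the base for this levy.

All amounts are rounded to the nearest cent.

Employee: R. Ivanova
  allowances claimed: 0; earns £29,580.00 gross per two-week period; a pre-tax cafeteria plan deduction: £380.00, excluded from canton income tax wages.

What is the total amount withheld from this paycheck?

Canton Income Tax: taxable = £29,580.00 − £380.00 = £29,200.00
  £1,708.64 + 22.93% × (£29,200.00 − £15,200.00) = £1,708.64 + 22.93% × £14,000.00 = £4,918.84
Disability Insurance: 7% × £29,580.00 = £2,070.60
Total: £4,918.84 + £2,070.60 = £6,989.44

£6,989.44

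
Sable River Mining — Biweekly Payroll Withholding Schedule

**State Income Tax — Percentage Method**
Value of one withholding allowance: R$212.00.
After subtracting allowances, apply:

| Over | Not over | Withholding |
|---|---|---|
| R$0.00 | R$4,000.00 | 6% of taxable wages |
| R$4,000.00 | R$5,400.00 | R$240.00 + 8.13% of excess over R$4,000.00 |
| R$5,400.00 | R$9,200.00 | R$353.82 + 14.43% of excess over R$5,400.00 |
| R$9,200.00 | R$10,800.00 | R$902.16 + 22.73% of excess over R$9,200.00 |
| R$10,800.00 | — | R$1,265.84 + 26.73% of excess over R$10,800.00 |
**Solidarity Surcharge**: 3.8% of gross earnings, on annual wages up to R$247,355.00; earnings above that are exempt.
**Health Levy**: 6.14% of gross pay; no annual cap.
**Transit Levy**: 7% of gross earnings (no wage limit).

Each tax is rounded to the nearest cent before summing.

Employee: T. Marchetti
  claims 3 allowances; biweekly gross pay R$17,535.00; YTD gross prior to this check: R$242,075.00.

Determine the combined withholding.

State Income Tax: taxable = R$17,535.00 − 3×R$212.00 = R$16,899.00
  R$1,265.84 + 26.73% × (R$16,899.00 − R$10,800.00) = R$1,265.84 + 26.73% × R$6,099.00 = R$2,896.10
Solidarity Surcharge: cap R$247,355.00 − YTD R$242,075.00 = R$5,280.00 subject; 3.8% × R$5,280.00 = R$200.64
Health Levy: 6.14% × R$17,535.00 = R$1,076.65
Transit Levy: 7% × R$17,535.00 = R$1,227.45
Total: R$2,896.10 + R$200.64 + R$1,076.65 + R$1,227.45 = R$5,400.84

R$5,400.84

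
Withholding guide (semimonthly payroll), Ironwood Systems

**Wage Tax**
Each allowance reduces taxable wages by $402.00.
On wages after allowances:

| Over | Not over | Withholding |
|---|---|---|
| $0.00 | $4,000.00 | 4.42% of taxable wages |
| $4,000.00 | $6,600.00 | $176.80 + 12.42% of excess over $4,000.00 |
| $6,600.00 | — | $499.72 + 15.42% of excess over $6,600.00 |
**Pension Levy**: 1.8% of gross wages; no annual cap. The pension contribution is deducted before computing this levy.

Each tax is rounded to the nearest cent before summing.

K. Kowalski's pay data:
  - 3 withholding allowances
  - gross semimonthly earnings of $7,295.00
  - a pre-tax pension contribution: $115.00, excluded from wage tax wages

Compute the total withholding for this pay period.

Wage Tax: taxable = $7,295.00 − $115.00 − 3×$402.00 = $5,974.00
  $176.80 + 12.42% × ($5,974.00 − $4,000.00) = $176.80 + 12.42% × $1,974.00 = $421.97
Pension Levy: 1.8% × $7,180.00 = $129.24
Total: $421.97 + $129.24 = $551.21

$551.21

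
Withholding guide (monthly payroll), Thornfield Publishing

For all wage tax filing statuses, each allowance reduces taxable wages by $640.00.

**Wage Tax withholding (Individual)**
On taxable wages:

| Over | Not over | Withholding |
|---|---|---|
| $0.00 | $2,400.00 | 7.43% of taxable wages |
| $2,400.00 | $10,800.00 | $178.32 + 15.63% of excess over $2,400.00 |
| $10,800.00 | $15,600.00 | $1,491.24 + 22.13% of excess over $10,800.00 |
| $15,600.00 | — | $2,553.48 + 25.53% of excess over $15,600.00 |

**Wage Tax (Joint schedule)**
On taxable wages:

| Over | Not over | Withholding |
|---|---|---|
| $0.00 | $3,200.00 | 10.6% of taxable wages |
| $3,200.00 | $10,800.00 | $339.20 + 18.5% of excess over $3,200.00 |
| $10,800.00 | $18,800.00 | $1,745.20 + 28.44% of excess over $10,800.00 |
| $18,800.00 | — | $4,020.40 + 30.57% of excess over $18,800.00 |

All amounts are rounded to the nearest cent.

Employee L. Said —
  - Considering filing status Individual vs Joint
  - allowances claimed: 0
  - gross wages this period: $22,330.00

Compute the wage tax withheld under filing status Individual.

Wage Tax (Individual): taxable = $22,330.00
  $2,553.48 + 25.53% × ($22,330.00 − $15,600.00) = $2,553.48 + 25.53% × $6,730.00 = $4,271.65

$4,271.65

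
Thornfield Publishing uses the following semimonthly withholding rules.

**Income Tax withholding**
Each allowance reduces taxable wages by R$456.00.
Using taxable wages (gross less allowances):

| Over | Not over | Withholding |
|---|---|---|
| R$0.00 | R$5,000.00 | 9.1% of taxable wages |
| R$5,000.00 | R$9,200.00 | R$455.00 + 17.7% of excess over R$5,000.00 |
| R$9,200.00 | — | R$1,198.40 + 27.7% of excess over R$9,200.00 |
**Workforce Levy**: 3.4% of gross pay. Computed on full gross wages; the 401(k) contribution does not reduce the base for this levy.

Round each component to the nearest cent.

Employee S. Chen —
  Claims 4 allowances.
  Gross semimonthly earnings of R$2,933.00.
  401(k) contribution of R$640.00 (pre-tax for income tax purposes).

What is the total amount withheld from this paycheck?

R$142.40

Income Tax: taxable = R$2,933.00 − R$640.00 − 4×R$456.00 = R$469.00
  9.1% × R$469.00 = R$42.68
Workforce Levy: 3.4% × R$2,933.00 = R$99.72
Total: R$42.68 + R$99.72 = R$142.40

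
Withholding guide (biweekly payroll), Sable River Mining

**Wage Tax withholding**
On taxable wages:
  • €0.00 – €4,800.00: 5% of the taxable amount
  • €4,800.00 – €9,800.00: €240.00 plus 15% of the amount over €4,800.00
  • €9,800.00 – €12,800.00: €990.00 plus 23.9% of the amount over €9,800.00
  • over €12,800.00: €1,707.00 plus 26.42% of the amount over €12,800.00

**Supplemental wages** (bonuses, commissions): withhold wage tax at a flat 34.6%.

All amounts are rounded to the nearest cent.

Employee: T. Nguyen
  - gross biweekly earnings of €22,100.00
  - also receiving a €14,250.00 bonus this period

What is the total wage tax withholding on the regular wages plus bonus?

Wage Tax: taxable = €22,100.00
  €1,707.00 + 26.42% × (€22,100.00 − €12,800.00) = €1,707.00 + 26.42% × €9,300.00 = €4,164.06
Supplemental (34.6% flat on bonus): 34.6% × €14,250.00 = €4,930.50
Total wage tax: €4,164.06 + €4,930.50 = €9,094.56

€9,094.56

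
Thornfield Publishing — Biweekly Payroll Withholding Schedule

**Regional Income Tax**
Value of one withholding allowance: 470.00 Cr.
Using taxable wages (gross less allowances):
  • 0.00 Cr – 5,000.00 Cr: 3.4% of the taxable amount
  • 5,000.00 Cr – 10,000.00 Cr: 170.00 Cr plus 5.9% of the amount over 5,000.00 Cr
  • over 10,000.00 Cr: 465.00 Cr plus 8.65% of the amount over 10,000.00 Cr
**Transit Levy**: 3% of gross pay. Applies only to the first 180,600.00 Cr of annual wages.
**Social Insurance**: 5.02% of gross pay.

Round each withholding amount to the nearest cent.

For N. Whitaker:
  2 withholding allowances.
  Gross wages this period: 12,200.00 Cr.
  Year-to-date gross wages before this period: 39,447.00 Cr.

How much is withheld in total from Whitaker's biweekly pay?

Regional Income Tax: taxable = 12,200.00 Cr − 2×470.00 Cr = 11,260.00 Cr
  465.00 Cr + 8.65% × (11,260.00 Cr − 10,000.00 Cr) = 465.00 Cr + 8.65% × 1,260.00 Cr = 573.99 Cr
Transit Levy: 3% × 12,200.00 Cr = 366.00 Cr
Social Insurance: 5.02% × 12,200.00 Cr = 612.44 Cr
Total: 573.99 Cr + 366.00 Cr + 612.44 Cr = 1,552.43 Cr

1,552.43 Cr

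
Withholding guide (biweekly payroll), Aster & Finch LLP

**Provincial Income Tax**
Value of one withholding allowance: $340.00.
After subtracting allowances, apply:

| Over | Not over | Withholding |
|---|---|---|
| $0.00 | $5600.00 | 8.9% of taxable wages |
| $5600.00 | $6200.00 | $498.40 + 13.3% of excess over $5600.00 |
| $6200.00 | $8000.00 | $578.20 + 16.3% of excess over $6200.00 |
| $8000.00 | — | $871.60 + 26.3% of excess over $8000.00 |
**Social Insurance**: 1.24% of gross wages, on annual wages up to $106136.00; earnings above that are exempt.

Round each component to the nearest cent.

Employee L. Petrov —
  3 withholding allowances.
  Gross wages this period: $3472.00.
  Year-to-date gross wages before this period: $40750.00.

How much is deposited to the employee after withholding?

Provincial Income Tax: taxable = $3472.00 − 3×$340.00 = $2452.00
  8.9% × $2452.00 = $218.23
Social Insurance: 1.24% × $3472.00 = $43.05
Total withheld: $218.23 + $43.05 = $261.28
Net pay: $3472.00 − $261.28 = $3210.72

$3210.72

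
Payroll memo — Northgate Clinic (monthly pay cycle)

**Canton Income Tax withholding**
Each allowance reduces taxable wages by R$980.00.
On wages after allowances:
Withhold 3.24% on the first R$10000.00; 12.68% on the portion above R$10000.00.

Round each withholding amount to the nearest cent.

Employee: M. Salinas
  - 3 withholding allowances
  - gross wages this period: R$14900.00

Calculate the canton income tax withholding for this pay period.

Canton Income Tax: taxable = R$14900.00 − 3×R$980.00 = R$11960.00
  R$324.00 + 12.68% × (R$11960.00 − R$10000.00) = R$324.00 + 12.68% × R$1960.00 = R$572.53

R$572.53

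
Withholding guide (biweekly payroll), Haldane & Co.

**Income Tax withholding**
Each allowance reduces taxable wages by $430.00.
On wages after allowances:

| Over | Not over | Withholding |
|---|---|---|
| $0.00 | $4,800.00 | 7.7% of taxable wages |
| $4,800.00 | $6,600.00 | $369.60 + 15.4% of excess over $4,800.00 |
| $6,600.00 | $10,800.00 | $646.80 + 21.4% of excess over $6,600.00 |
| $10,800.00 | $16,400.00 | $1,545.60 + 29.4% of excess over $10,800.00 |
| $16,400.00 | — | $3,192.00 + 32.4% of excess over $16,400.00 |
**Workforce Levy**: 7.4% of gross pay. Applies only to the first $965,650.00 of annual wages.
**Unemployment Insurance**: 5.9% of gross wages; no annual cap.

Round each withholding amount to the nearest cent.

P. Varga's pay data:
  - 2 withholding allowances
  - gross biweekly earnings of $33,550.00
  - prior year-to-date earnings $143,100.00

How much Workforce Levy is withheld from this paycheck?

$2,482.70

Workforce Levy: 7.4% × $33,550.00 = $2,482.70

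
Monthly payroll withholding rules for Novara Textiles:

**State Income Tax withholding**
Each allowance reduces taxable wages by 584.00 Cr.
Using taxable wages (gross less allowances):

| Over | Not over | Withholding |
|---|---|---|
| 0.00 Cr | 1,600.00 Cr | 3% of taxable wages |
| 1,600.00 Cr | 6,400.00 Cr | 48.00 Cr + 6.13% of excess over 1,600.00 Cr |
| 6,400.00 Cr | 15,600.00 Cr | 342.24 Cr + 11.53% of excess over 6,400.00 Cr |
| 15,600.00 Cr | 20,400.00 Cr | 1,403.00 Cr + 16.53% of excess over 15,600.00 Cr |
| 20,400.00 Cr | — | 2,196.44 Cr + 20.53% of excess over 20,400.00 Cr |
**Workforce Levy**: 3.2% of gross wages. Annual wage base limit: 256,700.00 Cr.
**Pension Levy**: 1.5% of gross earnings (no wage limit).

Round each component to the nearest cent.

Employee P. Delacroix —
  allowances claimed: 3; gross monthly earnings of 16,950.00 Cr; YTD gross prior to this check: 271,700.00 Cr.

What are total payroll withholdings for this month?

State Income Tax: taxable = 16,950.00 Cr − 3×584.00 Cr = 15,198.00 Cr
  342.24 Cr + 11.53% × (15,198.00 Cr − 6,400.00 Cr) = 342.24 Cr + 11.53% × 8,798.00 Cr = 1,356.65 Cr
Workforce Levy: YTD 271,700.00 Cr ≥ cap 256,700.00 Cr → 0.00 Cr
Pension Levy: 1.5% × 16,950.00 Cr = 254.25 Cr
Total: 1,356.65 Cr + 0.00 Cr + 254.25 Cr = 1,610.90 Cr

1,610.90 Cr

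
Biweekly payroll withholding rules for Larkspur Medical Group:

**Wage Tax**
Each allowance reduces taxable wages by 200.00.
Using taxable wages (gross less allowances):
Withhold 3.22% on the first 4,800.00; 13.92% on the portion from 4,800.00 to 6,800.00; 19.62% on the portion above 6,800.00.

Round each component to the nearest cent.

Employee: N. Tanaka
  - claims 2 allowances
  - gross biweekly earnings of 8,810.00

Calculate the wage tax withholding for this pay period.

748.84

Wage Tax: taxable = 8,810.00 − 2×200.00 = 8,410.00
  432.96 + 19.62% × (8,410.00 − 6,800.00) = 432.96 + 19.62% × 1,610.00 = 748.84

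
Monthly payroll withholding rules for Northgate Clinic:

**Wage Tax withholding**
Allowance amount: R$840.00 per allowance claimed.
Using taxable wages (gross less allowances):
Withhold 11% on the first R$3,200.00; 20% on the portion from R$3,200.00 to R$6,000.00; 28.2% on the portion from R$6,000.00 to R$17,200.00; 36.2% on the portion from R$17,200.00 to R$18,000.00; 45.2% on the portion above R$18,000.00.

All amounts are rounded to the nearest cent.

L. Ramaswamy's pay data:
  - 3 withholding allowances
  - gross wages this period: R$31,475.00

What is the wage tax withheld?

R$9,311.66

Wage Tax: taxable = R$31,475.00 − 3×R$840.00 = R$28,955.00
  R$4,360.00 + 45.2% × (R$28,955.00 − R$18,000.00) = R$4,360.00 + 45.2% × R$10,955.00 = R$9,311.66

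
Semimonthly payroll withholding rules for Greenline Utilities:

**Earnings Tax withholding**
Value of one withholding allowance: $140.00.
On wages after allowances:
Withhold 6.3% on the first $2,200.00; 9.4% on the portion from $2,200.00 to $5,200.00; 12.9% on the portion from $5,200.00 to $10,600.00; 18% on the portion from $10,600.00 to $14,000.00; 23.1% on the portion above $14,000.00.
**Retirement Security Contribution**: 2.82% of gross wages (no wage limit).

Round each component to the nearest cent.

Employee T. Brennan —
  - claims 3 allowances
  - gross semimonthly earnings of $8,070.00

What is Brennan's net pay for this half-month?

Earnings Tax: taxable = $8,070.00 − 3×$140.00 = $7,650.00
  $420.60 + 12.9% × ($7,650.00 − $5,200.00) = $420.60 + 12.9% × $2,450.00 = $736.65
Retirement Security Contribution: 2.82% × $8,070.00 = $227.57
Total withheld: $736.65 + $227.57 = $964.22
Net pay: $8,070.00 − $964.22 = $7,105.78

$7,105.78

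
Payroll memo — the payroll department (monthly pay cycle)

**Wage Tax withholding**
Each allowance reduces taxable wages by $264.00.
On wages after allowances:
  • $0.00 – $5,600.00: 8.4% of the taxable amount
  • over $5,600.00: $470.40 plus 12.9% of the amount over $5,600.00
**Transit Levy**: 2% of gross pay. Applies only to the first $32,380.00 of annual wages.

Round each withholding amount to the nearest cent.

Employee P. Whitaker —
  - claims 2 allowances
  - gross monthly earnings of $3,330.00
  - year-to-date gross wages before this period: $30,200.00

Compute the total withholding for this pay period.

Wage Tax: taxable = $3,330.00 − 2×$264.00 = $2,802.00
  8.4% × $2,802.00 = $235.37
Transit Levy: cap $32,380.00 − YTD $30,200.00 = $2,180.00 subject; 2% × $2,180.00 = $43.60
Total: $235.37 + $43.60 = $278.97

$278.97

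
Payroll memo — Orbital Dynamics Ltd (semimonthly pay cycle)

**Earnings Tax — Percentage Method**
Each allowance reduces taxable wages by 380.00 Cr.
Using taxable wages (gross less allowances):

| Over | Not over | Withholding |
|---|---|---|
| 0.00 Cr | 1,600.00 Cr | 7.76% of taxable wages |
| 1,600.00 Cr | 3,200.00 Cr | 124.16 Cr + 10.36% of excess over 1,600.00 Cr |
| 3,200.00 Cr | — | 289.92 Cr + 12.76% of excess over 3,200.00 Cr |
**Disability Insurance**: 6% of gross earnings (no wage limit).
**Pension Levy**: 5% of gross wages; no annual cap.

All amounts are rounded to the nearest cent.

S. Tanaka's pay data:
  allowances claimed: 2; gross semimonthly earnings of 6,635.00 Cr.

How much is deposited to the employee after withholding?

Earnings Tax: taxable = 6,635.00 Cr − 2×380.00 Cr = 5,875.00 Cr
  289.92 Cr + 12.76% × (5,875.00 Cr − 3,200.00 Cr) = 289.92 Cr + 12.76% × 2,675.00 Cr = 631.25 Cr
Disability Insurance: 6% × 6,635.00 Cr = 398.10 Cr
Pension Levy: 5% × 6,635.00 Cr = 331.75 Cr
Total withheld: 631.25 Cr + 398.10 Cr + 331.75 Cr = 1,361.10 Cr
Net pay: 6,635.00 Cr − 1,361.10 Cr = 5,273.90 Cr

5,273.90 Cr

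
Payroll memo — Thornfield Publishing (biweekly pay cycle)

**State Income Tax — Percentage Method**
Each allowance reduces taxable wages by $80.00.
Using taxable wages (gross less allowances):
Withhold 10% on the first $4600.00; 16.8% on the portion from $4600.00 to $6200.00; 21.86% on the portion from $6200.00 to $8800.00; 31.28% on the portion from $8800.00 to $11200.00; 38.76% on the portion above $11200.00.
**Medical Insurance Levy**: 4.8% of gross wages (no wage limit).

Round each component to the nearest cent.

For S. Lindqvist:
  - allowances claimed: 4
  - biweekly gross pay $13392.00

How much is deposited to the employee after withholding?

State Income Tax: taxable = $13392.00 − 4×$80.00 = $13072.00
  $2047.88 + 38.76% × ($13072.00 − $11200.00) = $2047.88 + 38.76% × $1872.00 = $2773.47
Medical Insurance Levy: 4.8% × $13392.00 = $642.82
Total withheld: $2773.47 + $642.82 = $3416.29
Net pay: $13392.00 − $3416.29 = $9975.71

$9975.71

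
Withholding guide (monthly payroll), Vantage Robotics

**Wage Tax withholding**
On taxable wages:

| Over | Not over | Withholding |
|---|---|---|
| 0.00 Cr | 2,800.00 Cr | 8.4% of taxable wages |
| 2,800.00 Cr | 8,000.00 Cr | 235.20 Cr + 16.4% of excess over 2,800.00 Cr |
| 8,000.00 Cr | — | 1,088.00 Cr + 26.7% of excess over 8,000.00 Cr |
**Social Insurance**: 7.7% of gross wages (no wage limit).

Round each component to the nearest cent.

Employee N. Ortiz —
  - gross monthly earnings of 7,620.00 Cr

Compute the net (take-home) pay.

6,007.58 Cr

Wage Tax: taxable = 7,620.00 Cr
  235.20 Cr + 16.4% × (7,620.00 Cr − 2,800.00 Cr) = 235.20 Cr + 16.4% × 4,820.00 Cr = 1,025.68 Cr
Social Insurance: 7.7% × 7,620.00 Cr = 586.74 Cr
Total withheld: 1,025.68 Cr + 586.74 Cr = 1,612.42 Cr
Net pay: 7,620.00 Cr − 1,612.42 Cr = 6,007.58 Cr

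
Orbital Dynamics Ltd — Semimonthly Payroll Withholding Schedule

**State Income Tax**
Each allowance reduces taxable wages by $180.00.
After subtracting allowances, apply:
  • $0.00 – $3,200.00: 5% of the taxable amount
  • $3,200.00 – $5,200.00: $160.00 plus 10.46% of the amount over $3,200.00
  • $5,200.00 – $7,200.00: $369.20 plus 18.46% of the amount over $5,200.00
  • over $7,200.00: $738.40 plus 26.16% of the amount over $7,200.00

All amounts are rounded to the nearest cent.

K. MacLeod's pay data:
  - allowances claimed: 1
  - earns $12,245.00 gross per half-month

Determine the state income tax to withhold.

$2,011.08

State Income Tax: taxable = $12,245.00 − 1×$180.00 = $12,065.00
  $738.40 + 26.16% × ($12,065.00 − $7,200.00) = $738.40 + 26.16% × $4,865.00 = $2,011.08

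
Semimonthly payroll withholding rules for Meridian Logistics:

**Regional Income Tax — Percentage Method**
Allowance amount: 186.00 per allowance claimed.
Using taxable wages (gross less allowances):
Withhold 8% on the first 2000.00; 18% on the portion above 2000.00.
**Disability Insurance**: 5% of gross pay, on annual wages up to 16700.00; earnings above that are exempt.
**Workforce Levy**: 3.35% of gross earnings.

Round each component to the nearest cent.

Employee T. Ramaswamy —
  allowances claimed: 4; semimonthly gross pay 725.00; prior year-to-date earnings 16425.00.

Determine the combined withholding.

Regional Income Tax: taxable = 725.00 − 4×186.00 = -19.00
  Taxable ≤ 0 → 0.00
Disability Insurance: cap 16700.00 − YTD 16425.00 = 275.00 subject; 5% × 275.00 = 13.75
Workforce Levy: 3.35% × 725.00 = 24.29
Total: 0.00 + 13.75 + 24.29 = 38.04

38.04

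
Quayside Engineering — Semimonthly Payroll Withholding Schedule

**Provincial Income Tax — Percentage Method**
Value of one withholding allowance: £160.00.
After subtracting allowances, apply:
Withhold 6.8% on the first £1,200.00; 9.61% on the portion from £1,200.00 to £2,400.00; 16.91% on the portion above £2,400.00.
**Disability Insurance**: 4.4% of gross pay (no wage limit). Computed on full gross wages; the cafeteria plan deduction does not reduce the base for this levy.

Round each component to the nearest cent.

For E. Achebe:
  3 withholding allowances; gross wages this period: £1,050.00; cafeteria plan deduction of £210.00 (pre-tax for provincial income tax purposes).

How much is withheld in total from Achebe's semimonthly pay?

£70.68

Provincial Income Tax: taxable = £1,050.00 − £210.00 − 3×£160.00 = £360.00
  6.8% × £360.00 = £24.48
Disability Insurance: 4.4% × £1,050.00 = £46.20
Total: £24.48 + £46.20 = £70.68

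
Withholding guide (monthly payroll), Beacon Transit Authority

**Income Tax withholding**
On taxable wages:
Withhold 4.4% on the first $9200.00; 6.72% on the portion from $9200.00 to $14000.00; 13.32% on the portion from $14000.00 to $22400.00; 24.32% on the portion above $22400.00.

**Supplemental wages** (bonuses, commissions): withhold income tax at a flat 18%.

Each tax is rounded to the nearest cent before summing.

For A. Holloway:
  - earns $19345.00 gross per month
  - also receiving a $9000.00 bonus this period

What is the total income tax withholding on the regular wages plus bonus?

Income Tax: taxable = $19345.00
  $727.36 + 13.32% × ($19345.00 − $14000.00) = $727.36 + 13.32% × $5345.00 = $1439.31
Supplemental (18% flat on bonus): 18% × $9000.00 = $1620.00
Total income tax: $1439.31 + $1620.00 = $3059.31

$3059.31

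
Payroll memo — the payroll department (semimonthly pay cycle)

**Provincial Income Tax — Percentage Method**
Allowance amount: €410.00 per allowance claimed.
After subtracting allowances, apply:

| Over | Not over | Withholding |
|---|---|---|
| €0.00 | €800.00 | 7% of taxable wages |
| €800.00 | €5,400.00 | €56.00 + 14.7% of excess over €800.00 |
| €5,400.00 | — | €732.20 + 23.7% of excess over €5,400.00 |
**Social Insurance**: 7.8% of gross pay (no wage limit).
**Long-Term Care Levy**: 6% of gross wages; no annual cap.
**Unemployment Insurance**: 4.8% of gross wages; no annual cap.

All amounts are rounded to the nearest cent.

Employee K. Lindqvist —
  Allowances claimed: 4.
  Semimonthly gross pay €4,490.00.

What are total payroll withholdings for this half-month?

€1,192.49

Provincial Income Tax: taxable = €4,490.00 − 4×€410.00 = €2,850.00
  €56.00 + 14.7% × (€2,850.00 − €800.00) = €56.00 + 14.7% × €2,050.00 = €357.35
Social Insurance: 7.8% × €4,490.00 = €350.22
Long-Term Care Levy: 6% × €4,490.00 = €269.40
Unemployment Insurance: 4.8% × €4,490.00 = €215.52
Total: €357.35 + €350.22 + €269.40 + €215.52 = €1,192.49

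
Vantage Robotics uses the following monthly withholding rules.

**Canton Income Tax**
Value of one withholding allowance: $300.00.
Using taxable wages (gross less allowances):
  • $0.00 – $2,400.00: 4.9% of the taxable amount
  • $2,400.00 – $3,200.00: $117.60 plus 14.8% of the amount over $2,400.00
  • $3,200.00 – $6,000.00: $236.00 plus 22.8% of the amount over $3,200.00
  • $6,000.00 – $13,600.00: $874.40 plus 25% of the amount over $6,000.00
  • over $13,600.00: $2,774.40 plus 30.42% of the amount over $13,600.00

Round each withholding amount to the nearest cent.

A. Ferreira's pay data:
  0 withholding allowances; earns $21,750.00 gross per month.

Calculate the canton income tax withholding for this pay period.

$5,253.63

Canton Income Tax: taxable = $21,750.00
  $2,774.40 + 30.42% × ($21,750.00 − $13,600.00) = $2,774.40 + 30.42% × $8,150.00 = $5,253.63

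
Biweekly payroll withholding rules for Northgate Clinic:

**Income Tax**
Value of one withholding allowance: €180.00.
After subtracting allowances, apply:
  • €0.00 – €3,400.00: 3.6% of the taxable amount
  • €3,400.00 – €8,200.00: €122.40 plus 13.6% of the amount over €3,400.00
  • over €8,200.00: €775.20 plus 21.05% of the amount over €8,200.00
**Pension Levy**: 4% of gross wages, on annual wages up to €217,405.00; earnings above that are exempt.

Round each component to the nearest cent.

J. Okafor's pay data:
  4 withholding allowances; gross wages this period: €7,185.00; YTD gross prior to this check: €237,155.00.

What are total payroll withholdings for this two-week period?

€539.24

Income Tax: taxable = €7,185.00 − 4×€180.00 = €6,465.00
  €122.40 + 13.6% × (€6,465.00 − €3,400.00) = €122.40 + 13.6% × €3,065.00 = €539.24
Pension Levy: YTD €237,155.00 ≥ cap €217,405.00 → €0.00
Total: €539.24 + €0.00 = €539.24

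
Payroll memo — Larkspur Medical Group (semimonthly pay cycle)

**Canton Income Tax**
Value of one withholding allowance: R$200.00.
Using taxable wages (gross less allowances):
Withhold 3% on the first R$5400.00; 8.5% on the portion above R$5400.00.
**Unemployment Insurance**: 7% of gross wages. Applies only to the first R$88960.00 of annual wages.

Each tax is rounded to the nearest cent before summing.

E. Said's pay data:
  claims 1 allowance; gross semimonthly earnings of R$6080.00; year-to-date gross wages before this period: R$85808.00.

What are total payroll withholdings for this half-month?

Canton Income Tax: taxable = R$6080.00 − 1×R$200.00 = R$5880.00
  R$162.00 + 8.5% × (R$5880.00 − R$5400.00) = R$162.00 + 8.5% × R$480.00 = R$202.80
Unemployment Insurance: cap R$88960.00 − YTD R$85808.00 = R$3152.00 subject; 7% × R$3152.00 = R$220.64
Total: R$202.80 + R$220.64 = R$423.44

R$423.44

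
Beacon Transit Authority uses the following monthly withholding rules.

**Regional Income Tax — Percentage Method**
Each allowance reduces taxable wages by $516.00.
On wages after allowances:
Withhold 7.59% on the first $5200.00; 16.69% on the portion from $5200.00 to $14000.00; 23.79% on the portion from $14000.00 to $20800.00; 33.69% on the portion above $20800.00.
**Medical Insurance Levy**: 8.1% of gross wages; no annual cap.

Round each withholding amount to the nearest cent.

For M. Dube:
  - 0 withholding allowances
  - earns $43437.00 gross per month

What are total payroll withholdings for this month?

Regional Income Tax: taxable = $43437.00
  $3481.12 + 33.69% × ($43437.00 − $20800.00) = $3481.12 + 33.69% × $22637.00 = $11107.53
Medical Insurance Levy: 8.1% × $43437.00 = $3518.40
Total: $11107.53 + $3518.40 = $14625.93

$14625.93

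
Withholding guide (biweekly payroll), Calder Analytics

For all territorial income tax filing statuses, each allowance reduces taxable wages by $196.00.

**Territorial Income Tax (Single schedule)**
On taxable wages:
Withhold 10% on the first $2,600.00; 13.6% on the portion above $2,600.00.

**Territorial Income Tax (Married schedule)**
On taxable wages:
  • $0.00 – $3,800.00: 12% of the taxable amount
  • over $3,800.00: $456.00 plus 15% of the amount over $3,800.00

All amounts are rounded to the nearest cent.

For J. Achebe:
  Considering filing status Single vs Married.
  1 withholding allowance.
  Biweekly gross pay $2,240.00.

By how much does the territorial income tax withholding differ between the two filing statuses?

$40.88

Territorial Income Tax (Single): taxable = $2,240.00 − 1×$196.00 = $2,044.00
  10% × $2,044.00 = $204.40
Territorial Income Tax (Married): taxable = $2,240.00 − 1×$196.00 = $2,044.00
  12% × $2,044.00 = $245.28
Difference: |$204.40 − $245.28| = $40.88 (higher under Married)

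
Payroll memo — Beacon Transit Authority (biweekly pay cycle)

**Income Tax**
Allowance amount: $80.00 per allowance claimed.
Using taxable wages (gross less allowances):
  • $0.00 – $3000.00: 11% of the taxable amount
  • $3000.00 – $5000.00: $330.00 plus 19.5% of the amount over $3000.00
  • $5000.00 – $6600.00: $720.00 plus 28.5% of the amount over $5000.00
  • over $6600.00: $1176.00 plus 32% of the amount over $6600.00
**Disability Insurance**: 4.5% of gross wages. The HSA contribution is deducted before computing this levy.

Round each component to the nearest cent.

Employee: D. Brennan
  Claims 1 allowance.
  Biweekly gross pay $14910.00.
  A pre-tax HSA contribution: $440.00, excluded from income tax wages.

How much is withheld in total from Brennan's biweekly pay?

Income Tax: taxable = $14910.00 − $440.00 − 1×$80.00 = $14390.00
  $1176.00 + 32% × ($14390.00 − $6600.00) = $1176.00 + 32% × $7790.00 = $3668.80
Disability Insurance: 4.5% × $14470.00 = $651.15
Total: $3668.80 + $651.15 = $4319.95

$4319.95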